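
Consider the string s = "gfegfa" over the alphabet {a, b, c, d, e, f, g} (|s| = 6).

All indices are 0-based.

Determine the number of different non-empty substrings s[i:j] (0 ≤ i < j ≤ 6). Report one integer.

rank→(start, suffix):
  0 → (5, 'a')
  1 → (2, 'egfa')
  2 → (4, 'fa')
  3 → (1, 'fegfa')
  4 → (3, 'gfa')
  5 → (0, 'gfegfa')

SA = [5, 2, 4, 1, 3, 0]
[i] adj suffixes → lcp
  [1] 5/2 → 0 ('')
  [2] 2/4 → 0 ('')
  [3] 4/1 → 1 ('f')
  [4] 1/3 → 0 ('')
  [5] 3/0 → 2 ('gf')

n(n+1)/2 = 6·7/2 = 21
Σ LCP = 0 + 0 + 0 + 1 + 0 + 2 = 3
distinct = 21 − 3 = 18

18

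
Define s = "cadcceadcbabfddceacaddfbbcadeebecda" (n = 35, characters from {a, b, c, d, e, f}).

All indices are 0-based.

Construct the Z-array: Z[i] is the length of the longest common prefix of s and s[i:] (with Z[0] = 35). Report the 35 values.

Z[0]=35
i=1: outside box; Z[1]=0
i=2: outside box; Z[2]=0
i=3: outside box; Z[3]=1 extend→box=[3,4)
i=4: outside box; Z[4]=1 extend→box=[4,5)
i=5: outside box; Z[5]=0
i=6: outside box; Z[6]=0
i=7: outside box; Z[7]=0
i=8: outside box; Z[8]=1 extend→box=[8,9)
i=9: outside box; Z[9]=0
i=10: outside box; Z[10]=0
i=11: outside box; Z[11]=0
i=12: outside box; Z[12]=0
i=13: outside box; Z[13]=0
i=14: outside box; Z[14]=0
i=15: outside box; Z[15]=1 extend→box=[15,16)
i=16: outside box; Z[16]=0
i=17: outside box; Z[17]=0
i=18: outside box; Z[18]=3 extend→box=[18,21)
i=19: min(r-i=2, Z[1]=0)=0; Z[19]=0
i=20: min(r-i=1, Z[2]=0)=0; Z[20]=0
i=21: outside box; Z[21]=0
i=22: outside box; Z[22]=0
i=23: outside box; Z[23]=0
i=24: outside box; Z[24]=0
i=25: outside box; Z[25]=3 extend→box=[25,28)
i=26: min(r-i=2, Z[1]=0)=0; Z[26]=0
i=27: min(r-i=1, Z[2]=0)=0; Z[27]=0
i=28: outside box; Z[28]=0
i=29: outside box; Z[29]=0
i=30: outside box; Z[30]=0
i=31: outside box; Z[31]=0
i=32: outside box; Z[32]=1 extend→box=[32,33)
i=33: outside box; Z[33]=0
i=34: outside box; Z[34]=0

[35, 0, 0, 1, 1, 0, 0, 0, 1, 0, 0, 0, 0, 0, 0, 1, 0, 0, 3, 0, 0, 0, 0, 0, 0, 3, 0, 0, 0, 0, 0, 0, 1, 0, 0]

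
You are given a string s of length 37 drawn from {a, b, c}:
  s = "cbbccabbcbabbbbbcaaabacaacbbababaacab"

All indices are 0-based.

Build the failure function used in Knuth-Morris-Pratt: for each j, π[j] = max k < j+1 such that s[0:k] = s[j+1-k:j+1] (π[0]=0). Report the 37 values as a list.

[0, 0, 0, 1, 1, 0, 0, 0, 1, 2, 0, 0, 0, 0, 0, 0, 1, 0, 0, 0, 0, 0, 1, 0, 0, 1, 2, 3, 0, 0, 0, 0, 0, 0, 1, 0, 0]

π[0] = 0
j=1 s[j]='b': π[1]=0 (border '')
j=2 s[j]='b': π[2]=0 (border '')
j=3 s[j]='c': π[3]=1 (border 'c')
j=4 s[j]='c': k: 1→0; π[4]=1 (border 'c')
j=5 s[j]='a': k: 1→0; π[5]=0 (border '')
j=6 s[j]='b': π[6]=0 (border '')
j=7 s[j]='b': π[7]=0 (border '')
j=8 s[j]='c': π[8]=1 (border 'c')
j=9 s[j]='b': π[9]=2 (border 'cb')
j=10 s[j]='a': k: 2→0; π[10]=0 (border '')
j=11 s[j]='b': π[11]=0 (border '')
j=12 s[j]='b': π[12]=0 (border '')
j=13 s[j]='b': π[13]=0 (border '')
j=14 s[j]='b': π[14]=0 (border '')
j=15 s[j]='b': π[15]=0 (border '')
j=16 s[j]='c': π[16]=1 (border 'c')
j=17 s[j]='a': k: 1→0; π[17]=0 (border '')
j=18 s[j]='a': π[18]=0 (border '')
j=19 s[j]='a': π[19]=0 (border '')
j=20 s[j]='b': π[20]=0 (border '')
j=21 s[j]='a': π[21]=0 (border '')
j=22 s[j]='c': π[22]=1 (border 'c')
j=23 s[j]='a': k: 1→0; π[23]=0 (border '')
j=24 s[j]='a': π[24]=0 (border '')
j=25 s[j]='c': π[25]=1 (border 'c')
j=26 s[j]='b': π[26]=2 (border 'cb')
j=27 s[j]='b': π[27]=3 (border 'cbb')
j=28 s[j]='a': k: 3→0; π[28]=0 (border '')
j=29 s[j]='b': π[29]=0 (border '')
j=30 s[j]='a': π[30]=0 (border '')
j=31 s[j]='b': π[31]=0 (border '')
j=32 s[j]='a': π[32]=0 (border '')
j=33 s[j]='a': π[33]=0 (border '')
j=34 s[j]='c': π[34]=1 (border 'c')
j=35 s[j]='a': k: 1→0; π[35]=0 (border '')
j=36 s[j]='b': π[36]=0 (border '')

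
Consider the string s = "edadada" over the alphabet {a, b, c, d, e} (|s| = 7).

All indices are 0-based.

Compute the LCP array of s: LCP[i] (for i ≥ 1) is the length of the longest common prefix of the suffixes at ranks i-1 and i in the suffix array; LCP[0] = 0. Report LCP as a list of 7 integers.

[0, 1, 3, 0, 2, 4, 0]

rank | idx | suffix
   0 |   6 | a
   1 |   4 | ada
   2 |   2 | adada
   3 |   5 | da
   4 |   3 | dada
   5 |   1 | dadada
   6 |   0 | edadada

SA = [6, 4, 2, 5, 3, 1, 0]
[i] adj suffixes → lcp
  [1] 6/4 → 1 ('a')
  [2] 4/2 → 3 ('ada')
  [3] 2/5 → 0 ('')
  [4] 5/3 → 2 ('da')
  [5] 3/1 → 4 ('dada')
  [6] 1/0 → 0 ('')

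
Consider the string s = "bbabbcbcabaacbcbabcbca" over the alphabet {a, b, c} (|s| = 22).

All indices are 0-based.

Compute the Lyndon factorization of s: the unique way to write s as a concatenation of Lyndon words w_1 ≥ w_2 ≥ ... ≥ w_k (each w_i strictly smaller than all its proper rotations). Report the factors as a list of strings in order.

["b", "b", "abbcbc", "ab", "aacbcbabcbc", "a"]

emit factor 1: 'b' (i=0, period=1)
emit factor 2: 'b' (i=1, period=1)
emit factor 3: 'abbcbc' (i=2, period=6)
emit factor 4: 'ab' (i=8, period=2)
emit factor 5: 'aacbcbabcbc' (i=10, period=11)
emit factor 6: 'a' (i=21, period=1)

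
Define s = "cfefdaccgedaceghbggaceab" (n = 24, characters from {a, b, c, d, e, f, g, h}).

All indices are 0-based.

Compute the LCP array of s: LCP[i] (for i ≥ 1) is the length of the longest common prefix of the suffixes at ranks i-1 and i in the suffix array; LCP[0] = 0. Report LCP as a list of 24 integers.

sorted suffixes:
  #0 SA[0]=22  'ab'
  #1 SA[1]=5  'accgedaceghbggaceab'
  #2 SA[2]=19  'aceab'
  #3 SA[3]=11  'aceghbggaceab'
  #4 SA[4]=23  'b'
  #5 SA[5]=16  'bggaceab'
  #6 SA[6]=6  'ccgedaceghbggaceab'
  #7 SA[7]=20  'ceab'
  #8 SA[8]=12  'ceghbggaceab'
  #9 SA[9]=0  'cfefdaccgedaceghbggaceab'
  #10 SA[10]=7  'cgedaceghbggaceab'
  #11 SA[11]=4  'daccgedaceghbggaceab'
  #12 SA[12]=10  'daceghbggaceab'
  #13 SA[13]=21  'eab'
  #14 SA[14]=9  'edaceghbggaceab'
  #15 SA[15]=2  'efdaccgedaceghbggaceab'
  #16 SA[16]=13  'eghbggaceab'
  #17 SA[17]=3  'fdaccgedaceghbggaceab'
  #18 SA[18]=1  'fefdaccgedaceghbggaceab'
  #19 SA[19]=18  'gaceab'
  #20 SA[20]=8  'gedaceghbggaceab'
  #21 SA[21]=17  'ggaceab'
  #22 SA[22]=14  'ghbggaceab'
  #23 SA[23]=15  'hbggaceab'

SA = [22, 5, 19, 11, 23, 16, 6, 20, 12, 0, 7, 4, 10, 21, 9, 2, 13, 3, 1, 18, 8, 17, 14, 15]
[i] adj suffixes → lcp
  [1] 22/5 → 1 ('a')
  [2] 5/19 → 2 ('ac')
  [3] 19/11 → 3 ('ace')
  [4] 11/23 → 0 ('')
  [5] 23/16 → 1 ('b')
  [6] 16/6 → 0 ('')
  [7] 6/20 → 1 ('c')
  [8] 20/12 → 2 ('ce')
  [9] 12/0 → 1 ('c')
  [10] 0/7 → 1 ('c')
  [11] 7/4 → 0 ('')
  [12] 4/10 → 3 ('dac')
  [13] 10/21 → 0 ('')
  [14] 21/9 → 1 ('e')
  [15] 9/2 → 1 ('e')
  [16] 2/13 → 1 ('e')
  [17] 13/3 → 0 ('')
  [18] 3/1 → 1 ('f')
  [19] 1/18 → 0 ('')
  [20] 18/8 → 1 ('g')
  [21] 8/17 → 1 ('g')
  [22] 17/14 → 1 ('g')
  [23] 14/15 → 0 ('')

[0, 1, 2, 3, 0, 1, 0, 1, 2, 1, 1, 0, 3, 0, 1, 1, 1, 0, 1, 0, 1, 1, 1, 0]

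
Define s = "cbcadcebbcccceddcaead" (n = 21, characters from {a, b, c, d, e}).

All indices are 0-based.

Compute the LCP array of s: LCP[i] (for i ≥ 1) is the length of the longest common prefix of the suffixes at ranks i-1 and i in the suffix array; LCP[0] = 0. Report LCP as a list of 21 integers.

sorted suffixes:
  #0 SA[0]=19  'ad'
  #1 SA[1]=3  'adcebbcccceddcaead'
  #2 SA[2]=17  'aead'
  #3 SA[3]=7  'bbcccceddcaead'
  #4 SA[4]=1  'bcadcebbcccceddcaead'
  #5 SA[5]=8  'bcccceddcaead'
  #6 SA[6]=2  'cadcebbcccceddcaead'
  #7 SA[7]=16  'caead'
  #8 SA[8]=0  'cbcadcebbcccceddcaead'
  #9 SA[9]=9  'cccceddcaead'
  #10 SA[10]=10  'ccceddcaead'
  #11 SA[11]=11  'cceddcaead'
  #12 SA[12]=5  'cebbcccceddcaead'
  #13 SA[13]=12  'ceddcaead'
  #14 SA[14]=20  'd'
  #15 SA[15]=15  'dcaead'
  #16 SA[16]=4  'dcebbcccceddcaead'
  #17 SA[17]=14  'ddcaead'
  #18 SA[18]=18  'ead'
  #19 SA[19]=6  'ebbcccceddcaead'
  #20 SA[20]=13  'eddcaead'

SA = [19, 3, 17, 7, 1, 8, 2, 16, 0, 9, 10, 11, 5, 12, 20, 15, 4, 14, 18, 6, 13]
rank  pair      lcp
   1  s[19:],s[3:]  2  'ad'
   2  s[3:],s[17:]  1  'a'
   3  s[17:],s[7:]  0  ''
   4  s[7:],s[1:]  1  'b'
   5  s[1:],s[8:]  2  'bc'
   6  s[8:],s[2:]  0  ''
   7  s[2:],s[16:]  2  'ca'
   8  s[16:],s[0:]  1  'c'
   9  s[0:],s[9:]  1  'c'
  10  s[9:],s[10:]  3  'ccc'
  11  s[10:],s[11:]  2  'cc'
  12  s[11:],s[5:]  1  'c'
  13  s[5:],s[12:]  2  'ce'
  14  s[12:],s[20:]  0  ''
  15  s[20:],s[15:]  1  'd'
  16  s[15:],s[4:]  2  'dc'
  17  s[4:],s[14:]  1  'd'
  18  s[14:],s[18:]  0  ''
  19  s[18:],s[6:]  1  'e'
  20  s[6:],s[13:]  1  'e'

[0, 2, 1, 0, 1, 2, 0, 2, 1, 1, 3, 2, 1, 2, 0, 1, 2, 1, 0, 1, 1]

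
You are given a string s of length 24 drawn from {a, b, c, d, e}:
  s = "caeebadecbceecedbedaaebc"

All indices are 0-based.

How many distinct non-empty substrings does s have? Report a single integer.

274

rank | idx | suffix
   0 |  19 | aaebc
   1 |   5 | adecbceecedbedaaebc
   2 |  20 | aebc
   3 |   1 | aeebadecbceecedbedaaebc
   4 |   4 | badecbceecedbedaaebc
   5 |  22 | bc
   6 |   9 | bceecedbedaaebc
   7 |  16 | bedaaebc
   8 |  23 | c
   9 |   0 | caeebadecbceecedbedaaebc
  10 |   8 | cbceecedbedaaebc
  11 |  13 | cedbedaaebc
  12 |  10 | ceecedbedaaebc
  13 |  18 | daaebc
  14 |  15 | dbedaaebc
  15 |   6 | decbceecedbedaaebc
  16 |   3 | ebadecbceecedbedaaebc
  17 |  21 | ebc
  18 |   7 | ecbceecedbedaaebc
  19 |  12 | ecedbedaaebc
  20 |  17 | edaaebc
  21 |  14 | edbedaaebc
  22 |   2 | eebadecbceecedbedaaebc
  23 |  11 | eecedbedaaebc

SA = [19, 5, 20, 1, 4, 22, 9, 16, 23, 0, 8, 13, 10, 18, 15, 6, 3, 21, 7, 12, 17, 14, 2, 11]
rank  pair      lcp
   1  s[19:],s[5:]  1  'a'
   2  s[5:],s[20:]  1  'a'
   3  s[20:],s[1:]  2  'ae'
   4  s[1:],s[4:]  0  ''
   5  s[4:],s[22:]  1  'b'
   6  s[22:],s[9:]  2  'bc'
   7  s[9:],s[16:]  1  'b'
   8  s[16:],s[23:]  0  ''
   9  s[23:],s[0:]  1  'c'
  10  s[0:],s[8:]  1  'c'
  11  s[8:],s[13:]  1  'c'
  12  s[13:],s[10:]  2  'ce'
  13  s[10:],s[18:]  0  ''
  14  s[18:],s[15:]  1  'd'
  15  s[15:],s[6:]  1  'd'
  16  s[6:],s[3:]  0  ''
  17  s[3:],s[21:]  2  'eb'
  18  s[21:],s[7:]  1  'e'
  19  s[7:],s[12:]  2  'ec'
  20  s[12:],s[17:]  1  'e'
  21  s[17:],s[14:]  2  'ed'
  22  s[14:],s[2:]  1  'e'
  23  s[2:],s[11:]  2  'ee'

n(n+1)/2 = 24·25/2 = 300
Σ LCP = 0 + 1 + 1 + 2 + 0 + 1 + 2 + 1 + 0 + 1 + 1 + 1 + 2 + 0 + 1 + 1 + 0 + 2 + 1 + 2 + 1 + 2 + 1 + 2 = 26
distinct = 300 − 26 = 274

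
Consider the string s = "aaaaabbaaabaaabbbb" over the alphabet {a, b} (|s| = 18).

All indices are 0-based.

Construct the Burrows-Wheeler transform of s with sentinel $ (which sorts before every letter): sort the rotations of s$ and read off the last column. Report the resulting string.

rank  rotation             last
    0  $aaaaabbaaabaaabbbb  b
    1  aaaaabbaaabaaabbbb$  $
    2  aaaabbaaabaaabbbb$a  a
    3  aaabaaabbbb$aaaaabb  b
    4  aaabbaaabaaabbbb$aa  a
    5  aaabbbb$aaaaabbaaab  b
    6  aabaaabbbb$aaaaabba  a
    7  aabbaaabaaabbbb$aaa  a
    8  aabbbb$aaaaabbaaaba  a
    9  abaaabbbb$aaaaabbaa  a
   10  abbaaabaaabbbb$aaaa  a
   11  abbbb$aaaaabbaaabaa  a
   12  b$aaaaabbaaabaaabbb  b
   13  baaabaaabbbb$aaaaab  b
   14  baaabbbb$aaaaabbaaa  a
   15  bb$aaaaabbaaabaaabb  b
   16  bbaaabaaabbbb$aaaaa  a
   17  bbb$aaaaabbaaabaaab  b
   18  bbbb$aaaaabbaaabaaa  a

b$ababaaaaaabbababa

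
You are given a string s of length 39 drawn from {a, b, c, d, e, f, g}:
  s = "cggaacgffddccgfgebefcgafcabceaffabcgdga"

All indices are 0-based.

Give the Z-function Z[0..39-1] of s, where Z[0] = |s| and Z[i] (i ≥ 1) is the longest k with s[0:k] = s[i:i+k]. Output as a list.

[39, 0, 0, 0, 0, 2, 0, 0, 0, 0, 0, 1, 2, 0, 0, 0, 0, 0, 0, 0, 2, 0, 0, 0, 1, 0, 0, 1, 0, 0, 0, 0, 0, 0, 2, 0, 0, 0, 0]

Z[0]=39
i=1: fresh scan; Z[1]=0
i=2: fresh scan; Z[2]=0
i=3: fresh scan; Z[3]=0
i=4: fresh scan; Z[4]=0
i=5: fresh scan; Z[5]=2 grow→box=[5,7)
i=6: min(r-i=1, Z[1]=0)=0; Z[6]=0
i=7: fresh scan; Z[7]=0
i=8: fresh scan; Z[8]=0
i=9: fresh scan; Z[9]=0
i=10: fresh scan; Z[10]=0
i=11: fresh scan; Z[11]=1 grow→box=[11,12)
i=12: fresh scan; Z[12]=2 grow→box=[12,14)
i=13: min(r-i=1, Z[1]=0)=0; Z[13]=0
i=14: fresh scan; Z[14]=0
i=15: fresh scan; Z[15]=0
i=16: fresh scan; Z[16]=0
i=17: fresh scan; Z[17]=0
i=18: fresh scan; Z[18]=0
i=19: fresh scan; Z[19]=0
i=20: fresh scan; Z[20]=2 grow→box=[20,22)
i=21: min(r-i=1, Z[1]=0)=0; Z[21]=0
i=22: fresh scan; Z[22]=0
i=23: fresh scan; Z[23]=0
i=24: fresh scan; Z[24]=1 grow→box=[24,25)
i=25: fresh scan; Z[25]=0
i=26: fresh scan; Z[26]=0
i=27: fresh scan; Z[27]=1 grow→box=[27,28)
i=28: fresh scan; Z[28]=0
i=29: fresh scan; Z[29]=0
i=30: fresh scan; Z[30]=0
i=31: fresh scan; Z[31]=0
i=32: fresh scan; Z[32]=0
i=33: fresh scan; Z[33]=0
i=34: fresh scan; Z[34]=2 grow→box=[34,36)
i=35: min(r-i=1, Z[1]=0)=0; Z[35]=0
i=36: fresh scan; Z[36]=0
i=37: fresh scan; Z[37]=0
i=38: fresh scan; Z[38]=0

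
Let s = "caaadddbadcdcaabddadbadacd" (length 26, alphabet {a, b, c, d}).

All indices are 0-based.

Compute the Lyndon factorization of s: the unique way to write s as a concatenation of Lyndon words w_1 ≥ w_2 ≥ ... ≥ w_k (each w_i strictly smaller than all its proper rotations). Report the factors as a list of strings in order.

["c", "aaadddbadcdcaabddadbadacd"]

emit factor 1: 'c' (i=0, period=1)
emit factor 2: 'aaadddbadcdcaabddadbadacd' (i=1, period=25)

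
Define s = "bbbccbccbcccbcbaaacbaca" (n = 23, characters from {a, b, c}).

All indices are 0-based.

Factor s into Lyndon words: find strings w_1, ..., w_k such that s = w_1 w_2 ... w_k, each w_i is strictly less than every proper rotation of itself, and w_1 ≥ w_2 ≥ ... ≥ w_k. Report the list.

["bbbccbccbcccbc", "b", "aaacbac", "a"]

emit factor 1: 'bbbccbccbcccbc' (i=0, period=14)
emit factor 2: 'b' (i=14, period=1)
emit factor 3: 'aaacbac' (i=15, period=7)
emit factor 4: 'a' (i=22, period=1)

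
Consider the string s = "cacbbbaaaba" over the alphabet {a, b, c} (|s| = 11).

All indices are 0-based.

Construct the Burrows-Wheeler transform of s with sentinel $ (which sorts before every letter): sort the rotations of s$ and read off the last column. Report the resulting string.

rank  rotation      last
    0  $cacbbbaaaba  a
    1  a$cacbbbaaab  b
    2  aaaba$cacbbb  b
    3  aaba$cacbbba  a
    4  aba$cacbbbaa  a
    5  acbbbaaaba$c  c
    6  ba$cacbbbaaa  a
    7  baaaba$cacbb  b
    8  bbaaaba$cacb  b
    9  bbbaaaba$cac  c
   10  cacbbbaaaba$  $
   11  cbbbaaaba$ca  a

abbaacabbc$a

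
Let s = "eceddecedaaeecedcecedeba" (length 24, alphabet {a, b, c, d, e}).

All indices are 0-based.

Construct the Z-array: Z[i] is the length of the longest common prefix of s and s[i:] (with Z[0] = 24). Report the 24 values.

[24, 0, 1, 0, 0, 4, 0, 1, 0, 0, 0, 1, 4, 0, 1, 0, 0, 4, 0, 1, 0, 1, 0, 0]

Z[0]=24
i=1: fresh scan; Z[1]=0
i=2: fresh scan; Z[2]=1 grow→box=[2,3)
i=3: fresh scan; Z[3]=0
i=4: fresh scan; Z[4]=0
i=5: fresh scan; Z[5]=4 grow→box=[5,9)
i=6: min(r-i=3, Z[1]=0)=0; Z[6]=0
i=7: min(r-i=2, Z[2]=1)=1; Z[7]=1
i=8: min(r-i=1, Z[3]=0)=0; Z[8]=0
i=9: fresh scan; Z[9]=0
i=10: fresh scan; Z[10]=0
i=11: fresh scan; Z[11]=1 grow→box=[11,12)
i=12: fresh scan; Z[12]=4 grow→box=[12,16)
i=13: min(r-i=3, Z[1]=0)=0; Z[13]=0
i=14: min(r-i=2, Z[2]=1)=1; Z[14]=1
i=15: min(r-i=1, Z[3]=0)=0; Z[15]=0
i=16: fresh scan; Z[16]=0
i=17: fresh scan; Z[17]=4 grow→box=[17,21)
i=18: min(r-i=3, Z[1]=0)=0; Z[18]=0
i=19: min(r-i=2, Z[2]=1)=1; Z[19]=1
i=20: min(r-i=1, Z[3]=0)=0; Z[20]=0
i=21: fresh scan; Z[21]=1 grow→box=[21,22)
i=22: fresh scan; Z[22]=0
i=23: fresh scan; Z[23]=0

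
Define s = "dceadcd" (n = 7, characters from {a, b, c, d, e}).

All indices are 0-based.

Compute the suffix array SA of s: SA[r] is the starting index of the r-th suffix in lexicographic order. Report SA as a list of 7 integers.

[3, 5, 1, 6, 4, 0, 2]

rank | idx | suffix
   0 |   3 | adcd
   1 |   5 | cd
   2 |   1 | ceadcd
   3 |   6 | d
   4 |   4 | dcd
   5 |   0 | dceadcd
   6 |   2 | eadcd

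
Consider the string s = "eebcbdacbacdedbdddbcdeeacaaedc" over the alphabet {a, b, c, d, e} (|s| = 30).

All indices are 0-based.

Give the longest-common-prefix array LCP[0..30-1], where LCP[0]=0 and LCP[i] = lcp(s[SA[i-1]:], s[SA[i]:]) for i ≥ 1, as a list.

[0, 1, 2, 2, 1, 0, 1, 2, 1, 2, 0, 1, 1, 2, 1, 3, 0, 1, 2, 1, 1, 2, 1, 2, 0, 1, 1, 2, 1, 2]

rank→(start, suffix):
  0 → (25, 'aaedc')
  1 → (23, 'acaaedc')
  2 → (6, 'acbacdedbdddbcdeeacaaedc')
  3 → (9, 'acdedbdddbcdeeacaaedc')
  4 → (26, 'aedc')
  5 → (8, 'bacdedbdddbcdeeacaaedc')
  6 → (2, 'bcbdacbacdedbdddbcdeeacaaedc')
  7 → (18, 'bcdeeacaaedc')
  8 → (4, 'bdacbacdedbdddbcdeeacaaedc')
  9 → (14, 'bdddbcdeeacaaedc')
  10 → (29, 'c')
  11 → (24, 'caaedc')
  12 → (7, 'cbacdedbdddbcdeeacaaedc')
  13 → (3, 'cbdacbacdedbdddbcdeeacaaedc')
  14 → (10, 'cdedbdddbcdeeacaaedc')
  15 → (19, 'cdeeacaaedc')
  16 → (5, 'dacbacdedbdddbcdeeacaaedc')
  17 → (17, 'dbcdeeacaaedc')
  18 → (13, 'dbdddbcdeeacaaedc')
  19 → (28, 'dc')
  20 → (16, 'ddbcdeeacaaedc')
  21 → (15, 'dddbcdeeacaaedc')
  22 → (11, 'dedbdddbcdeeacaaedc')
  23 → (20, 'deeacaaedc')
  24 → (22, 'eacaaedc')
  25 → (1, 'ebcbdacbacdedbdddbcdeeacaaedc')
  26 → (12, 'edbdddbcdeeacaaedc')
  27 → (27, 'edc')
  28 → (21, 'eeacaaedc')
  29 → (0, 'eebcbdacbacdedbdddbcdeeacaaedc')

SA = [25, 23, 6, 9, 26, 8, 2, 18, 4, 14, 29, 24, 7, 3, 10, 19, 5, 17, 13, 28, 16, 15, 11, 20, 22, 1, 12, 27, 21, 0]
rank  pair      lcp
   1  s[25:],s[23:]  1  'a'
   2  s[23:],s[6:]  2  'ac'
   3  s[6:],s[9:]  2  'ac'
   4  s[9:],s[26:]  1  'a'
   5  s[26:],s[8:]  0  ''
   6  s[8:],s[2:]  1  'b'
   7  s[2:],s[18:]  2  'bc'
   8  s[18:],s[4:]  1  'b'
   9  s[4:],s[14:]  2  'bd'
  10  s[14:],s[29:]  0  ''
  11  s[29:],s[24:]  1  'c'
  12  s[24:],s[7:]  1  'c'
  13  s[7:],s[3:]  2  'cb'
  14  s[3:],s[10:]  1  'c'
  15  s[10:],s[19:]  3  'cde'
  16  s[19:],s[5:]  0  ''
  17  s[5:],s[17:]  1  'd'
  18  s[17:],s[13:]  2  'db'
  19  s[13:],s[28:]  1  'd'
  20  s[28:],s[16:]  1  'd'
  21  s[16:],s[15:]  2  'dd'
  22  s[15:],s[11:]  1  'd'
  23  s[11:],s[20:]  2  'de'
  24  s[20:],s[22:]  0  ''
  25  s[22:],s[1:]  1  'e'
  26  s[1:],s[12:]  1  'e'
  27  s[12:],s[27:]  2  'ed'
  28  s[27:],s[21:]  1  'e'
  29  s[21:],s[0:]  2  'ee'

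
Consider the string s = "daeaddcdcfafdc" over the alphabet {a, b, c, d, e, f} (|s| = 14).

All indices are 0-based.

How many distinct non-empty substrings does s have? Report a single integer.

rank→(start, suffix):
  0 → (3, 'addcdcfafdc')
  1 → (1, 'aeaddcdcfafdc')
  2 → (10, 'afdc')
  3 → (13, 'c')
  4 → (6, 'cdcfafdc')
  5 → (8, 'cfafdc')
  6 → (0, 'daeaddcdcfafdc')
  7 → (12, 'dc')
  8 → (5, 'dcdcfafdc')
  9 → (7, 'dcfafdc')
  10 → (4, 'ddcdcfafdc')
  11 → (2, 'eaddcdcfafdc')
  12 → (9, 'fafdc')
  13 → (11, 'fdc')

SA = [3, 1, 10, 13, 6, 8, 0, 12, 5, 7, 4, 2, 9, 11]
i: (SA[i-1],SA[i]) lcp shared
  1: (3,1) 1 'a'
  2: (1,10) 1 'a'
  3: (10,13) 0 ''
  4: (13,6) 1 'c'
  5: (6,8) 1 'c'
  6: (8,0) 0 ''
  7: (0,12) 1 'd'
  8: (12,5) 2 'dc'
  9: (5,7) 2 'dc'
  10: (7,4) 1 'd'
  11: (4,2) 0 ''
  12: (2,9) 0 ''
  13: (9,11) 1 'f'

n(n+1)/2 = 14·15/2 = 105
Σ LCP = 0 + 1 + 1 + 0 + 1 + 1 + 0 + 1 + 2 + 2 + 1 + 0 + 0 + 1 = 11
distinct = 105 − 11 = 94

94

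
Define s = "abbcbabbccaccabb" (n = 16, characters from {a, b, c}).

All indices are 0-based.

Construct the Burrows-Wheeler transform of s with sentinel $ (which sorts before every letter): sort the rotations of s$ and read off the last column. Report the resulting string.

rank  rotation           last
    0  $abbcbabbccaccabb  b
    1  abb$abbcbabbccacc  c
    2  abbcbabbccaccabb$  $
    3  abbccaccabb$abbcb  b
    4  accabb$abbcbabbcc  c
    5  b$abbcbabbccaccab  b
    6  babbccaccabb$abbc  c
    7  bb$abbcbabbccacca  a
    8  bbcbabbccaccabb$a  a
    9  bbccaccabb$abbcba  a
   10  bcbabbccaccabb$ab  b
   11  bccaccabb$abbcbab  b
   12  cabb$abbcbabbccac  c
   13  caccabb$abbcbabbc  c
   14  cbabbccaccabb$abb  b
   15  ccabb$abbcbabbcca  a
   16  ccaccabb$abbcbabb  b

bc$bcbcaaabbccbab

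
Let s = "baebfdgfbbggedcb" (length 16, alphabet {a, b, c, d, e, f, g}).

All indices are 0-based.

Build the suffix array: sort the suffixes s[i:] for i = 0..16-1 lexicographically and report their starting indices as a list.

sorted suffixes:
  #0 SA[0]=1  'aebfdgfbbggedcb'
  #1 SA[1]=15  'b'
  #2 SA[2]=0  'baebfdgfbbggedcb'
  #3 SA[3]=8  'bbggedcb'
  #4 SA[4]=3  'bfdgfbbggedcb'
  #5 SA[5]=9  'bggedcb'
  #6 SA[6]=14  'cb'
  #7 SA[7]=13  'dcb'
  #8 SA[8]=5  'dgfbbggedcb'
  #9 SA[9]=2  'ebfdgfbbggedcb'
  #10 SA[10]=12  'edcb'
  #11 SA[11]=7  'fbbggedcb'
  #12 SA[12]=4  'fdgfbbggedcb'
  #13 SA[13]=11  'gedcb'
  #14 SA[14]=6  'gfbbggedcb'
  #15 SA[15]=10  'ggedcb'

[1, 15, 0, 8, 3, 9, 14, 13, 5, 2, 12, 7, 4, 11, 6, 10]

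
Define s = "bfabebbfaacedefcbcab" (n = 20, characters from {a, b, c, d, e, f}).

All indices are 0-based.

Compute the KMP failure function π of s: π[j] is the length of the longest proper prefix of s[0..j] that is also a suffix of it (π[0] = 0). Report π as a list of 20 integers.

π[0] = 0
j=1 s[j]='f': π[1]=0 (border '')
j=2 s[j]='a': π[2]=0 (border '')
j=3 s[j]='b': π[3]=1 (border 'b')
j=4 s[j]='e': k: 1→0; π[4]=0 (border '')
j=5 s[j]='b': π[5]=1 (border 'b')
j=6 s[j]='b': k: 1→0; π[6]=1 (border 'b')
j=7 s[j]='f': π[7]=2 (border 'bf')
j=8 s[j]='a': π[8]=3 (border 'bfa')
j=9 s[j]='a': k: 3→0; π[9]=0 (border '')
j=10 s[j]='c': π[10]=0 (border '')
j=11 s[j]='e': π[11]=0 (border '')
j=12 s[j]='d': π[12]=0 (border '')
j=13 s[j]='e': π[13]=0 (border '')
j=14 s[j]='f': π[14]=0 (border '')
j=15 s[j]='c': π[15]=0 (border '')
j=16 s[j]='b': π[16]=1 (border 'b')
j=17 s[j]='c': k: 1→0; π[17]=0 (border '')
j=18 s[j]='a': π[18]=0 (border '')
j=19 s[j]='b': π[19]=1 (border 'b')

[0, 0, 0, 1, 0, 1, 1, 2, 3, 0, 0, 0, 0, 0, 0, 0, 1, 0, 0, 1]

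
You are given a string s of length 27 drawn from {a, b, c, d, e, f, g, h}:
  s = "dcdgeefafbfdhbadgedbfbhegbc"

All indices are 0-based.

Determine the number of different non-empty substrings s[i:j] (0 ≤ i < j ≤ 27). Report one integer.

rank | idx | suffix
   0 |  14 | adgedbfbhegbc
   1 |   7 | afbfdhbadgedbfbhegbc
   2 |  13 | badgedbfbhegbc
   3 |  25 | bc
   4 |  19 | bfbhegbc
   5 |   9 | bfdhbadgedbfbhegbc
   6 |  21 | bhegbc
   7 |  26 | c
   8 |   1 | cdgeefafbfdhbadgedbfbhegbc
   9 |  18 | dbfbhegbc
  10 |   0 | dcdgeefafbfdhbadgedbfbhegbc
  11 |  15 | dgedbfbhegbc
  12 |   2 | dgeefafbfdhbadgedbfbhegbc
  13 |  11 | dhbadgedbfbhegbc
  14 |  17 | edbfbhegbc
  15 |   4 | eefafbfdhbadgedbfbhegbc
  16 |   5 | efafbfdhbadgedbfbhegbc
  17 |  23 | egbc
  18 |   6 | fafbfdhbadgedbfbhegbc
  19 |   8 | fbfdhbadgedbfbhegbc
  20 |  20 | fbhegbc
  21 |  10 | fdhbadgedbfbhegbc
  22 |  24 | gbc
  23 |  16 | gedbfbhegbc
  24 |   3 | geefafbfdhbadgedbfbhegbc
  25 |  12 | hbadgedbfbhegbc
  26 |  22 | hegbc

SA = [14, 7, 13, 25, 19, 9, 21, 26, 1, 18, 0, 15, 2, 11, 17, 4, 5, 23, 6, 8, 20, 10, 24, 16, 3, 12, 22]
[i] adj suffixes → lcp
  [1] 14/7 → 1 ('a')
  [2] 7/13 → 0 ('')
  [3] 13/25 → 1 ('b')
  [4] 25/19 → 1 ('b')
  [5] 19/9 → 2 ('bf')
  [6] 9/21 → 1 ('b')
  [7] 21/26 → 0 ('')
  [8] 26/1 → 1 ('c')
  [9] 1/18 → 0 ('')
  [10] 18/0 → 1 ('d')
  [11] 0/15 → 1 ('d')
  [12] 15/2 → 3 ('dge')
  [13] 2/11 → 1 ('d')
  [14] 11/17 → 0 ('')
  [15] 17/4 → 1 ('e')
  [16] 4/5 → 1 ('e')
  [17] 5/23 → 1 ('e')
  [18] 23/6 → 0 ('')
  [19] 6/8 → 1 ('f')
  [20] 8/20 → 2 ('fb')
  [21] 20/10 → 1 ('f')
  [22] 10/24 → 0 ('')
  [23] 24/16 → 1 ('g')
  [24] 16/3 → 2 ('ge')
  [25] 3/12 → 0 ('')
  [26] 12/22 → 1 ('h')

n(n+1)/2 = 27·28/2 = 378
Σ LCP = 0 + 1 + 0 + 1 + 1 + 2 + 1 + 0 + 1 + 0 + 1 + 1 + 3 + 1 + 0 + 1 + 1 + 1 + 0 + 1 + 2 + 1 + 0 + 1 + 2 + 0 + 1 = 24
distinct = 378 − 24 = 354

354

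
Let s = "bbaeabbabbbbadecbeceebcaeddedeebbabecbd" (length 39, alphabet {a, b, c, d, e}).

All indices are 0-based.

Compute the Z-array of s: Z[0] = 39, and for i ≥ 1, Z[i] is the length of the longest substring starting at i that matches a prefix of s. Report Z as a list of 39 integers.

Z[0]=39
i=1: fresh scan; Z[1]=1 extend→box=[1,2)
i=2: fresh scan; Z[2]=0
i=3: fresh scan; Z[3]=0
i=4: fresh scan; Z[4]=0
i=5: fresh scan; Z[5]=3 extend→box=[5,8)
i=6: min(r-i=2, Z[1]=1)=1; Z[6]=1
i=7: min(r-i=1, Z[2]=0)=0; Z[7]=0
i=8: fresh scan; Z[8]=2 extend→box=[8,10)
i=9: min(r-i=1, Z[1]=1)=1; Z[9]=2 extend→box=[9,11)
i=10: min(r-i=1, Z[1]=1)=1; Z[10]=3 extend→box=[10,13)
i=11: min(r-i=2, Z[1]=1)=1; Z[11]=1
i=12: min(r-i=1, Z[2]=0)=0; Z[12]=0
i=13: fresh scan; Z[13]=0
i=14: fresh scan; Z[14]=0
i=15: fresh scan; Z[15]=0
i=16: fresh scan; Z[16]=1 extend→box=[16,17)
i=17: fresh scan; Z[17]=0
i=18: fresh scan; Z[18]=0
i=19: fresh scan; Z[19]=0
i=20: fresh scan; Z[20]=0
i=21: fresh scan; Z[21]=1 extend→box=[21,22)
i=22: fresh scan; Z[22]=0
i=23: fresh scan; Z[23]=0
i=24: fresh scan; Z[24]=0
i=25: fresh scan; Z[25]=0
i=26: fresh scan; Z[26]=0
i=27: fresh scan; Z[27]=0
i=28: fresh scan; Z[28]=0
i=29: fresh scan; Z[29]=0
i=30: fresh scan; Z[30]=0
i=31: fresh scan; Z[31]=3 extend→box=[31,34)
i=32: min(r-i=2, Z[1]=1)=1; Z[32]=1
i=33: min(r-i=1, Z[2]=0)=0; Z[33]=0
i=34: fresh scan; Z[34]=1 extend→box=[34,35)
i=35: fresh scan; Z[35]=0
i=36: fresh scan; Z[36]=0
i=37: fresh scan; Z[37]=1 extend→box=[37,38)
i=38: fresh scan; Z[38]=0

[39, 1, 0, 0, 0, 3, 1, 0, 2, 2, 3, 1, 0, 0, 0, 0, 1, 0, 0, 0, 0, 1, 0, 0, 0, 0, 0, 0, 0, 0, 0, 3, 1, 0, 1, 0, 0, 1, 0]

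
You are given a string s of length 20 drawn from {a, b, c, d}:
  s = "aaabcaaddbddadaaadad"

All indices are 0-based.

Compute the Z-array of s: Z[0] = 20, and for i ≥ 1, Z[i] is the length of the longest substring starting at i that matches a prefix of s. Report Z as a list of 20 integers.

[20, 2, 1, 0, 0, 2, 1, 0, 0, 0, 0, 0, 1, 0, 3, 2, 1, 0, 1, 0]

Z[0]=20
i=1: outside box; Z[1]=2 scan→box=[1,3)
i=2: min(r-i=1, Z[1]=2)=1; Z[2]=1
i=3: outside box; Z[3]=0
i=4: outside box; Z[4]=0
i=5: outside box; Z[5]=2 scan→box=[5,7)
i=6: min(r-i=1, Z[1]=2)=1; Z[6]=1
i=7: outside box; Z[7]=0
i=8: outside box; Z[8]=0
i=9: outside box; Z[9]=0
i=10: outside box; Z[10]=0
i=11: outside box; Z[11]=0
i=12: outside box; Z[12]=1 scan→box=[12,13)
i=13: outside box; Z[13]=0
i=14: outside box; Z[14]=3 scan→box=[14,17)
i=15: min(r-i=2, Z[1]=2)=2; Z[15]=2
i=16: min(r-i=1, Z[2]=1)=1; Z[16]=1
i=17: outside box; Z[17]=0
i=18: outside box; Z[18]=1 scan→box=[18,19)
i=19: outside box; Z[19]=0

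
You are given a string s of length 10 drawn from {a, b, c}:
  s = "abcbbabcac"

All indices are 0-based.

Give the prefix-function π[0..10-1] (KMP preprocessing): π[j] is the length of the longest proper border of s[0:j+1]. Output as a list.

π[0] = 0
j=1 s[j]='b': π[1]=0 (border '')
j=2 s[j]='c': π[2]=0 (border '')
j=3 s[j]='b': π[3]=0 (border '')
j=4 s[j]='b': π[4]=0 (border '')
j=5 s[j]='a': π[5]=1 (border 'a')
j=6 s[j]='b': π[6]=2 (border 'ab')
j=7 s[j]='c': π[7]=3 (border 'abc')
j=8 s[j]='a': k: 3→0; π[8]=1 (border 'a')
j=9 s[j]='c': k: 1→0; π[9]=0 (border '')

[0, 0, 0, 0, 0, 1, 2, 3, 1, 0]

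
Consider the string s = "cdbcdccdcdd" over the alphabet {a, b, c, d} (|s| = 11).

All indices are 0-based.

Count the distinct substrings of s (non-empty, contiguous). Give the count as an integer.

53

sorted suffixes:
  #0 SA[0]=2  'bcdccdcdd'
  #1 SA[1]=5  'ccdcdd'
  #2 SA[2]=0  'cdbcdccdcdd'
  #3 SA[3]=3  'cdccdcdd'
  #4 SA[4]=6  'cdcdd'
  #5 SA[5]=8  'cdd'
  #6 SA[6]=10  'd'
  #7 SA[7]=1  'dbcdccdcdd'
  #8 SA[8]=4  'dccdcdd'
  #9 SA[9]=7  'dcdd'
  #10 SA[10]=9  'dd'

SA = [2, 5, 0, 3, 6, 8, 10, 1, 4, 7, 9]
rank  pair      lcp
   1  s[2:],s[5:]  0  ''
   2  s[5:],s[0:]  1  'c'
   3  s[0:],s[3:]  2  'cd'
   4  s[3:],s[6:]  3  'cdc'
   5  s[6:],s[8:]  2  'cd'
   6  s[8:],s[10:]  0  ''
   7  s[10:],s[1:]  1  'd'
   8  s[1:],s[4:]  1  'd'
   9  s[4:],s[7:]  2  'dc'
  10  s[7:],s[9:]  1  'd'

n(n+1)/2 = 11·12/2 = 66
Σ LCP = 0 + 0 + 1 + 2 + 3 + 2 + 0 + 1 + 1 + 2 + 1 = 13
distinct = 66 − 13 = 53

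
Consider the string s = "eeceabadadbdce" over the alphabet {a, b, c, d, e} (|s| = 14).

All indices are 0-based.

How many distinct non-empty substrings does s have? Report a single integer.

94

sorted suffixes:
  #0 SA[0]=4  'abadadbdce'
  #1 SA[1]=6  'adadbdce'
  #2 SA[2]=8  'adbdce'
  #3 SA[3]=5  'badadbdce'
  #4 SA[4]=10  'bdce'
  #5 SA[5]=12  'ce'
  #6 SA[6]=2  'ceabadadbdce'
  #7 SA[7]=7  'dadbdce'
  #8 SA[8]=9  'dbdce'
  #9 SA[9]=11  'dce'
  #10 SA[10]=13  'e'
  #11 SA[11]=3  'eabadadbdce'
  #12 SA[12]=1  'eceabadadbdce'
  #13 SA[13]=0  'eeceabadadbdce'

SA = [4, 6, 8, 5, 10, 12, 2, 7, 9, 11, 13, 3, 1, 0]
i: (SA[i-1],SA[i]) lcp shared
  1: (4,6) 1 'a'
  2: (6,8) 2 'ad'
  3: (8,5) 0 ''
  4: (5,10) 1 'b'
  5: (10,12) 0 ''
  6: (12,2) 2 'ce'
  7: (2,7) 0 ''
  8: (7,9) 1 'd'
  9: (9,11) 1 'd'
  10: (11,13) 0 ''
  11: (13,3) 1 'e'
  12: (3,1) 1 'e'
  13: (1,0) 1 'e'

n(n+1)/2 = 14·15/2 = 105
Σ LCP = 0 + 1 + 2 + 0 + 1 + 0 + 2 + 0 + 1 + 1 + 0 + 1 + 1 + 1 = 11
distinct = 105 − 11 = 94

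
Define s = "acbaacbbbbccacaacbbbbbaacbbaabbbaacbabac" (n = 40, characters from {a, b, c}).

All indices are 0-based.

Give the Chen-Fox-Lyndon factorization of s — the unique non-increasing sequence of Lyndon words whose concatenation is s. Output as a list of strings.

emit factor 1: 'acb' (i=0, period=3)
emit factor 2: 'aacbbbbccac' (i=3, period=11)
emit factor 3: 'aacbbbbb' (i=14, period=8)
emit factor 4: 'aacbb' (i=22, period=5)
emit factor 5: 'aabbbaacbabac' (i=27, period=13)

["acb", "aacbbbbccac", "aacbbbbb", "aacbb", "aabbbaacbabac"]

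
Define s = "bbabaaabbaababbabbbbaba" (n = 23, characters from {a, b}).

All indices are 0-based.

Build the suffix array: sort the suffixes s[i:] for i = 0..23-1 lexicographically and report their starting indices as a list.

[22, 4, 9, 5, 20, 2, 10, 6, 12, 15, 21, 3, 8, 19, 1, 11, 14, 7, 18, 0, 13, 17, 16]

sorted suffixes:
  #0 SA[0]=22  'a'
  #1 SA[1]=4  'aaabbaababbabbbbaba'
  #2 SA[2]=9  'aababbabbbbaba'
  #3 SA[3]=5  'aabbaababbabbbbaba'
  #4 SA[4]=20  'aba'
  #5 SA[5]=2  'abaaabbaababbabbbbaba'
  #6 SA[6]=10  'ababbabbbbaba'
  #7 SA[7]=6  'abbaababbabbbbaba'
  #8 SA[8]=12  'abbabbbbaba'
  #9 SA[9]=15  'abbbbaba'
  #10 SA[10]=21  'ba'
  #11 SA[11]=3  'baaabbaababbabbbbaba'
  #12 SA[12]=8  'baababbabbbbaba'
  #13 SA[13]=19  'baba'
  #14 SA[14]=1  'babaaabbaababbabbbbaba'
  #15 SA[15]=11  'babbabbbbaba'
  #16 SA[16]=14  'babbbbaba'
  #17 SA[17]=7  'bbaababbabbbbaba'
  #18 SA[18]=18  'bbaba'
  #19 SA[19]=0  'bbabaaabbaababbabbbbaba'
  #20 SA[20]=13  'bbabbbbaba'
  #21 SA[21]=17  'bbbaba'
  #22 SA[22]=16  'bbbbaba'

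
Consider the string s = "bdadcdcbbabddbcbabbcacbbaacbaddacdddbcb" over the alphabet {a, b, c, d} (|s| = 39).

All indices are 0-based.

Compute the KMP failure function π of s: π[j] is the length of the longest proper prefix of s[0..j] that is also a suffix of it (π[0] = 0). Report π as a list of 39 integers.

[0, 0, 0, 0, 0, 0, 0, 1, 1, 0, 1, 2, 0, 1, 0, 1, 0, 1, 1, 0, 0, 0, 1, 1, 0, 0, 0, 1, 0, 0, 0, 0, 0, 0, 0, 0, 1, 0, 1]

π[0] = 0
j=1 s[j]='d': π[1]=0 (border '')
j=2 s[j]='a': π[2]=0 (border '')
j=3 s[j]='d': π[3]=0 (border '')
j=4 s[j]='c': π[4]=0 (border '')
j=5 s[j]='d': π[5]=0 (border '')
j=6 s[j]='c': π[6]=0 (border '')
j=7 s[j]='b': π[7]=1 (border 'b')
j=8 s[j]='b': k: 1→0; π[8]=1 (border 'b')
j=9 s[j]='a': k: 1→0; π[9]=0 (border '')
j=10 s[j]='b': π[10]=1 (border 'b')
j=11 s[j]='d': π[11]=2 (border 'bd')
j=12 s[j]='d': k: 2→0; π[12]=0 (border '')
j=13 s[j]='b': π[13]=1 (border 'b')
j=14 s[j]='c': k: 1→0; π[14]=0 (border '')
j=15 s[j]='b': π[15]=1 (border 'b')
j=16 s[j]='a': k: 1→0; π[16]=0 (border '')
j=17 s[j]='b': π[17]=1 (border 'b')
j=18 s[j]='b': k: 1→0; π[18]=1 (border 'b')
j=19 s[j]='c': k: 1→0; π[19]=0 (border '')
j=20 s[j]='a': π[20]=0 (border '')
j=21 s[j]='c': π[21]=0 (border '')
j=22 s[j]='b': π[22]=1 (border 'b')
j=23 s[j]='b': k: 1→0; π[23]=1 (border 'b')
j=24 s[j]='a': k: 1→0; π[24]=0 (border '')
j=25 s[j]='a': π[25]=0 (border '')
j=26 s[j]='c': π[26]=0 (border '')
j=27 s[j]='b': π[27]=1 (border 'b')
j=28 s[j]='a': k: 1→0; π[28]=0 (border '')
j=29 s[j]='d': π[29]=0 (border '')
j=30 s[j]='d': π[30]=0 (border '')
j=31 s[j]='a': π[31]=0 (border '')
j=32 s[j]='c': π[32]=0 (border '')
j=33 s[j]='d': π[33]=0 (border '')
j=34 s[j]='d': π[34]=0 (border '')
j=35 s[j]='d': π[35]=0 (border '')
j=36 s[j]='b': π[36]=1 (border 'b')
j=37 s[j]='c': k: 1→0; π[37]=0 (border '')
j=38 s[j]='b': π[38]=1 (border 'b')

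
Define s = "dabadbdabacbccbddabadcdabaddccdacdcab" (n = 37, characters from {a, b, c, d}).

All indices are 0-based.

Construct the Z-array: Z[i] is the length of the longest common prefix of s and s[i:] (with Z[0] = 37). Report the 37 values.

[37, 0, 0, 0, 1, 0, 4, 0, 0, 0, 0, 0, 0, 0, 0, 1, 5, 0, 0, 0, 1, 0, 5, 0, 0, 0, 1, 1, 0, 0, 2, 0, 0, 1, 0, 0, 0]

Z[0]=37
i=1: outside box; Z[1]=0
i=2: outside box; Z[2]=0
i=3: outside box; Z[3]=0
i=4: outside box; Z[4]=1 extend→box=[4,5)
i=5: outside box; Z[5]=0
i=6: outside box; Z[6]=4 extend→box=[6,10)
i=7: min(r-i=3, Z[1]=0)=0; Z[7]=0
i=8: min(r-i=2, Z[2]=0)=0; Z[8]=0
i=9: min(r-i=1, Z[3]=0)=0; Z[9]=0
i=10: outside box; Z[10]=0
i=11: outside box; Z[11]=0
i=12: outside box; Z[12]=0
i=13: outside box; Z[13]=0
i=14: outside box; Z[14]=0
i=15: outside box; Z[15]=1 extend→box=[15,16)
i=16: outside box; Z[16]=5 extend→box=[16,21)
i=17: min(r-i=4, Z[1]=0)=0; Z[17]=0
i=18: min(r-i=3, Z[2]=0)=0; Z[18]=0
i=19: min(r-i=2, Z[3]=0)=0; Z[19]=0
i=20: min(r-i=1, Z[4]=1)=1; Z[20]=1
i=21: outside box; Z[21]=0
i=22: outside box; Z[22]=5 extend→box=[22,27)
i=23: min(r-i=4, Z[1]=0)=0; Z[23]=0
i=24: min(r-i=3, Z[2]=0)=0; Z[24]=0
i=25: min(r-i=2, Z[3]=0)=0; Z[25]=0
i=26: min(r-i=1, Z[4]=1)=1; Z[26]=1
i=27: outside box; Z[27]=1 extend→box=[27,28)
i=28: outside box; Z[28]=0
i=29: outside box; Z[29]=0
i=30: outside box; Z[30]=2 extend→box=[30,32)
i=31: min(r-i=1, Z[1]=0)=0; Z[31]=0
i=32: outside box; Z[32]=0
i=33: outside box; Z[33]=1 extend→box=[33,34)
i=34: outside box; Z[34]=0
i=35: outside box; Z[35]=0
i=36: outside box; Z[36]=0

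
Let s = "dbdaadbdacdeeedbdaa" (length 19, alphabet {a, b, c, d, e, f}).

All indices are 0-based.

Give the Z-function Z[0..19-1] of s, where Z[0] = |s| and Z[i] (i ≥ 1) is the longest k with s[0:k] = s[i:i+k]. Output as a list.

[19, 0, 1, 0, 0, 4, 0, 1, 0, 0, 1, 0, 0, 0, 5, 0, 1, 0, 0]

Z[0]=19
i=1: outside box; Z[1]=0
i=2: outside box; Z[2]=1 grow→box=[2,3)
i=3: outside box; Z[3]=0
i=4: outside box; Z[4]=0
i=5: outside box; Z[5]=4 grow→box=[5,9)
i=6: min(r-i=3, Z[1]=0)=0; Z[6]=0
i=7: min(r-i=2, Z[2]=1)=1; Z[7]=1
i=8: min(r-i=1, Z[3]=0)=0; Z[8]=0
i=9: outside box; Z[9]=0
i=10: outside box; Z[10]=1 grow→box=[10,11)
i=11: outside box; Z[11]=0
i=12: outside box; Z[12]=0
i=13: outside box; Z[13]=0
i=14: outside box; Z[14]=5 grow→box=[14,19)
i=15: min(r-i=4, Z[1]=0)=0; Z[15]=0
i=16: min(r-i=3, Z[2]=1)=1; Z[16]=1
i=17: min(r-i=2, Z[3]=0)=0; Z[17]=0
i=18: min(r-i=1, Z[4]=0)=0; Z[18]=0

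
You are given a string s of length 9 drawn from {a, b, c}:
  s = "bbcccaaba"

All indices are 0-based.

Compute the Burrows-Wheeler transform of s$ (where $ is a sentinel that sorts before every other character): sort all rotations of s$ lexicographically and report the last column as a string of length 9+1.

rank  rotation    last
    0  $bbcccaaba  a
    1  a$bbcccaab  b
    2  aaba$bbccc  c
    3  aba$bbccca  a
    4  ba$bbcccaa  a
    5  bbcccaaba$  $
    6  bcccaaba$b  b
    7  caaba$bbcc  c
    8  ccaaba$bbc  c
    9  cccaaba$bb  b

abcaa$bccb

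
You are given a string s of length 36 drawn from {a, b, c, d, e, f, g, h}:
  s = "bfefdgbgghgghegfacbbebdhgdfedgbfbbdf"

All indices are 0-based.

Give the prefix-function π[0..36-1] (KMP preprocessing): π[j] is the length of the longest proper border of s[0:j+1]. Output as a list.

[0, 0, 0, 0, 0, 0, 1, 0, 0, 0, 0, 0, 0, 0, 0, 0, 0, 0, 1, 1, 0, 1, 0, 0, 0, 0, 0, 0, 0, 0, 1, 2, 1, 1, 0, 0]

π[0] = 0
j=1 s[j]='f': π[1]=0 (border '')
j=2 s[j]='e': π[2]=0 (border '')
j=3 s[j]='f': π[3]=0 (border '')
j=4 s[j]='d': π[4]=0 (border '')
j=5 s[j]='g': π[5]=0 (border '')
j=6 s[j]='b': π[6]=1 (border 'b')
j=7 s[j]='g': k: 1→0; π[7]=0 (border '')
j=8 s[j]='g': π[8]=0 (border '')
j=9 s[j]='h': π[9]=0 (border '')
j=10 s[j]='g': π[10]=0 (border '')
j=11 s[j]='g': π[11]=0 (border '')
j=12 s[j]='h': π[12]=0 (border '')
j=13 s[j]='e': π[13]=0 (border '')
j=14 s[j]='g': π[14]=0 (border '')
j=15 s[j]='f': π[15]=0 (border '')
j=16 s[j]='a': π[16]=0 (border '')
j=17 s[j]='c': π[17]=0 (border '')
j=18 s[j]='b': π[18]=1 (border 'b')
j=19 s[j]='b': k: 1→0; π[19]=1 (border 'b')
j=20 s[j]='e': k: 1→0; π[20]=0 (border '')
j=21 s[j]='b': π[21]=1 (border 'b')
j=22 s[j]='d': k: 1→0; π[22]=0 (border '')
j=23 s[j]='h': π[23]=0 (border '')
j=24 s[j]='g': π[24]=0 (border '')
j=25 s[j]='d': π[25]=0 (border '')
j=26 s[j]='f': π[26]=0 (border '')
j=27 s[j]='e': π[27]=0 (border '')
j=28 s[j]='d': π[28]=0 (border '')
j=29 s[j]='g': π[29]=0 (border '')
j=30 s[j]='b': π[30]=1 (border 'b')
j=31 s[j]='f': π[31]=2 (border 'bf')
j=32 s[j]='b': k: 2→0; π[32]=1 (border 'b')
j=33 s[j]='b': k: 1→0; π[33]=1 (border 'b')
j=34 s[j]='d': k: 1→0; π[34]=0 (border '')
j=35 s[j]='f': π[35]=0 (border '')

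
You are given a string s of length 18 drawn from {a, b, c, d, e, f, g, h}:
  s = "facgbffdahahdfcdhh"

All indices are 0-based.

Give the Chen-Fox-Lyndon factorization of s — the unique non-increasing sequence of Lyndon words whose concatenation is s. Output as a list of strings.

emit factor 1: 'f' (i=0, period=1)
emit factor 2: 'acgbffdahahdfcdhh' (i=1, period=17)

["f", "acgbffdahahdfcdhh"]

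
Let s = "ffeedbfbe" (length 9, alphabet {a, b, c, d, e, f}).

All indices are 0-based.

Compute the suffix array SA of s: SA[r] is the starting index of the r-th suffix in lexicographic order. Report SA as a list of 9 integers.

[7, 5, 4, 8, 3, 2, 6, 1, 0]

sorted suffixes:
  #0 SA[0]=7  'be'
  #1 SA[1]=5  'bfbe'
  #2 SA[2]=4  'dbfbe'
  #3 SA[3]=8  'e'
  #4 SA[4]=3  'edbfbe'
  #5 SA[5]=2  'eedbfbe'
  #6 SA[6]=6  'fbe'
  #7 SA[7]=1  'feedbfbe'
  #8 SA[8]=0  'ffeedbfbe'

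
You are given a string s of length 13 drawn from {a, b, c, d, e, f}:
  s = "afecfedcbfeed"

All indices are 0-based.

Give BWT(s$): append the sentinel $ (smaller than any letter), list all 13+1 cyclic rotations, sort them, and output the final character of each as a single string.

d$cdeeefeffacb

rank  rotation        last
    0  $afecfedcbfeed  d
    1  afecfedcbfeed$  $
    2  bfeed$afecfedc  c
    3  cbfeed$afecfed  d
    4  cfedcbfeed$afe  e
    5  d$afecfedcbfee  e
    6  dcbfeed$afecfe  e
    7  ecfedcbfeed$af  f
    8  ed$afecfedcbfe  e
    9  edcbfeed$afecf  f
   10  eed$afecfedcbf  f
   11  fecfedcbfeed$a  a
   12  fedcbfeed$afec  c
   13  feed$afecfedcb  b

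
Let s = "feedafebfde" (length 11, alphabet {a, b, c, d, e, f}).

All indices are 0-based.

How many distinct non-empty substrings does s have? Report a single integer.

rank | idx | suffix
   0 |   4 | afebfde
   1 |   7 | bfde
   2 |   3 | dafebfde
   3 |   9 | de
   4 |  10 | e
   5 |   6 | ebfde
   6 |   2 | edafebfde
   7 |   1 | eedafebfde
   8 |   8 | fde
   9 |   5 | febfde
  10 |   0 | feedafebfde

SA = [4, 7, 3, 9, 10, 6, 2, 1, 8, 5, 0]
rank  pair      lcp
   1  s[4:],s[7:]  0  ''
   2  s[7:],s[3:]  0  ''
   3  s[3:],s[9:]  1  'd'
   4  s[9:],s[10:]  0  ''
   5  s[10:],s[6:]  1  'e'
   6  s[6:],s[2:]  1  'e'
   7  s[2:],s[1:]  1  'e'
   8  s[1:],s[8:]  0  ''
   9  s[8:],s[5:]  1  'f'
  10  s[5:],s[0:]  2  'fe'

n(n+1)/2 = 11·12/2 = 66
Σ LCP = 0 + 0 + 0 + 1 + 0 + 1 + 1 + 1 + 0 + 1 + 2 = 7
distinct = 66 − 7 = 59

59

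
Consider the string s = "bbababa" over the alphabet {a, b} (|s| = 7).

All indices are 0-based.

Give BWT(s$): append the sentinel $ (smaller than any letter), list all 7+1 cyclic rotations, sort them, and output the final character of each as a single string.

abbbaab$

rank  rotation  last
    0  $bbababa  a
    1  a$bbabab  b
    2  aba$bbab  b
    3  ababa$bb  b
    4  ba$bbaba  a
    5  baba$bba  a
    6  bababa$b  b
    7  bbababa$  $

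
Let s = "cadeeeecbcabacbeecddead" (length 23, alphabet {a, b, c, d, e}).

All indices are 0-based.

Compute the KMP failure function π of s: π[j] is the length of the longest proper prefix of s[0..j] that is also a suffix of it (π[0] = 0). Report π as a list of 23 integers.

π[0] = 0
j=1 s[j]='a': π[1]=0 (border '')
j=2 s[j]='d': π[2]=0 (border '')
j=3 s[j]='e': π[3]=0 (border '')
j=4 s[j]='e': π[4]=0 (border '')
j=5 s[j]='e': π[5]=0 (border '')
j=6 s[j]='e': π[6]=0 (border '')
j=7 s[j]='c': π[7]=1 (border 'c')
j=8 s[j]='b': k: 1→0; π[8]=0 (border '')
j=9 s[j]='c': π[9]=1 (border 'c')
j=10 s[j]='a': π[10]=2 (border 'ca')
j=11 s[j]='b': k: 2→0; π[11]=0 (border '')
j=12 s[j]='a': π[12]=0 (border '')
j=13 s[j]='c': π[13]=1 (border 'c')
j=14 s[j]='b': k: 1→0; π[14]=0 (border '')
j=15 s[j]='e': π[15]=0 (border '')
j=16 s[j]='e': π[16]=0 (border '')
j=17 s[j]='c': π[17]=1 (border 'c')
j=18 s[j]='d': k: 1→0; π[18]=0 (border '')
j=19 s[j]='d': π[19]=0 (border '')
j=20 s[j]='e': π[20]=0 (border '')
j=21 s[j]='a': π[21]=0 (border '')
j=22 s[j]='d': π[22]=0 (border '')

[0, 0, 0, 0, 0, 0, 0, 1, 0, 1, 2, 0, 0, 1, 0, 0, 0, 1, 0, 0, 0, 0, 0]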